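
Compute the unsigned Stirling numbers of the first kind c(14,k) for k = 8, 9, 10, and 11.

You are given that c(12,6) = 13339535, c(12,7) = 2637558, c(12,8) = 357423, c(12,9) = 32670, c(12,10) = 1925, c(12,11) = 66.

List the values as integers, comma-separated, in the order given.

row 13: T[13][7]=12·2637558+13339535=44990231  T[13][8]=12·357423+2637558=6926634  T[13][9]=12·32670+357423=749463  T[13][10]=12·1925+32670=55770  T[13][11]=12·66+1925=2717
row 14: T[14][8]=13·6926634+44990231=135036473  T[14][9]=13·749463+6926634=16669653  T[14][10]=13·55770+749463=1474473  T[14][11]=13·2717+55770=91091
Read c(14,8) = 135036473, c(14,9) = 16669653, c(14,10) = 1474473, c(14,11) = 91091.

135036473, 16669653, 1474473, 91091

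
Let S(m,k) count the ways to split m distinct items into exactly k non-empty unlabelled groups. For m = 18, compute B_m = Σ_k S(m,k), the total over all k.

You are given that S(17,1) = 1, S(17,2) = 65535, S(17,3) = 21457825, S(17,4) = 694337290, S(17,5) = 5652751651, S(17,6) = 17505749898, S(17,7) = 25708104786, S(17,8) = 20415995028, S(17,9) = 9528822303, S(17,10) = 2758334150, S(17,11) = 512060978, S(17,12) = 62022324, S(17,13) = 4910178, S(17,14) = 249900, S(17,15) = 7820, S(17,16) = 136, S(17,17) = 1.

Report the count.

682076806159

row 18: T[18][1]=1·1+0=1  T[18][2]=2·65535+1=131071  T[18][3]=3·21457825+65535=64439010  T[18][4]=4·694337290+21457825=2798806985  T[18][5]=5·5652751651+694337290=28958095545  T[18][6]=6·17505749898+5652751651=110687251039  T[18][7]=7·25708104786+17505749898=197462483400  T[18][8]=8·20415995028+25708104786=189036065010  T[18][9]=9·9528822303+20415995028=106175395755  T[18][10]=10·2758334150+9528822303=37112163803  T[18][11]=11·512060978+2758334150=8391004908  T[18][12]=12·62022324+512060978=1256328866  T[18][13]=13·4910178+62022324=125854638  T[18][14]=14·249900+4910178=8408778  T[18][15]=15·7820+249900=367200  T[18][16]=16·136+7820=9996  T[18][17]=17·1+136=153  T[18][18]=18·0+1=1
B_18 = ΣS(18,k) = 1+131071+64439010+2798806985+28958095545+110687251039+197462483400+189036065010+106175395755+37112163803+8391004908+1256328866+125854638+8408778+367200+9996+153+1 = 682076806159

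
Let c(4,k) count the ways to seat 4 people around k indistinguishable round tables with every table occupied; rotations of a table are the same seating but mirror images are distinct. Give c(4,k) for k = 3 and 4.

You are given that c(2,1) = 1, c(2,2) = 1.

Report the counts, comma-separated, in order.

@3  (3,2):1·2+1→3, (3,3):0·2+1→1
@4  (4,3):1·3+3→6, (4,4):0·3+1→1
Read c(4,3) = 6, c(4,4) = 1.

6, 1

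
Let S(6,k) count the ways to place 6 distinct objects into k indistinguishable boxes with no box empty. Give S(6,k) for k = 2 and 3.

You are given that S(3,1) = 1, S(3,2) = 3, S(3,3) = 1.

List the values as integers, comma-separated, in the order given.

31, 90

i=4: T(4,1)=0+1·1=1 | T(4,2)=1+2·3=7 | T(4,3)=3+3·1=6
i=5: T(5,1)=0+1·1=1 | T(5,2)=1+2·7=15 | T(5,3)=7+3·6=25
i=6: T(6,2)=1+2·15=31 | T(6,3)=15+3·25=90
Read S(6,2) = 31, S(6,3) = 90.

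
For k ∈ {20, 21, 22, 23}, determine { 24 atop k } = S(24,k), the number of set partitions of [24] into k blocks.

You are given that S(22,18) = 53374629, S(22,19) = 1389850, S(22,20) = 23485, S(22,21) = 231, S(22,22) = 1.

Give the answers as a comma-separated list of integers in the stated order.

116972779, 2454606, 33902, 276

r23: T_23,19=19×1389850+53374629=79781779; T_23,20=20×23485+1389850=1859550; T_23,21=21×231+23485=28336; T_23,22=22×1+231=253; T_23,23=23×0+1=1
r24: T_24,20=20×1859550+79781779=116972779; T_24,21=21×28336+1859550=2454606; T_24,22=22×253+28336=33902; T_24,23=23×1+253=276
Read S(24,20) = 116972779, S(24,21) = 2454606, S(24,22) = 33902, S(24,23) = 276.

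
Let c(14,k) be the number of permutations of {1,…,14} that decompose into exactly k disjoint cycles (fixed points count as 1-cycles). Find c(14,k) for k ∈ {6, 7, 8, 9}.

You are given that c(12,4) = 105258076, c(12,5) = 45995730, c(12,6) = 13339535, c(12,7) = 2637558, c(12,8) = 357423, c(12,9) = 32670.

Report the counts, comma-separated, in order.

3336118786, 790943153, 135036473, 16669653

i=13: T(13,5)=105258076+12·45995730=657206836 | T(13,6)=45995730+12·13339535=206070150 | T(13,7)=13339535+12·2637558=44990231 | T(13,8)=2637558+12·357423=6926634 | T(13,9)=357423+12·32670=749463
i=14: T(14,6)=657206836+13·206070150=3336118786 | T(14,7)=206070150+13·44990231=790943153 | T(14,8)=44990231+13·6926634=135036473 | T(14,9)=6926634+13·749463=16669653
Read c(14,6) = 3336118786, c(14,7) = 790943153, c(14,8) = 135036473, c(14,9) = 16669653.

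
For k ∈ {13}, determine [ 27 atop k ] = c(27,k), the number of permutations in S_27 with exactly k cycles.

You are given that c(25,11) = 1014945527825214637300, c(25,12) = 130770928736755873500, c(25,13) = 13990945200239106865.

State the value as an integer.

row 26: T[26][12]=25·130770928736755873500+1014945527825214637300=4284218746244111474800  T[26][13]=25·13990945200239106865+130770928736755873500=480544558742733545125
row 27: T[27][13]=26·480544558742733545125+4284218746244111474800=16778377273555183648050
Read c(27,13) = 16778377273555183648050.

16778377273555183648050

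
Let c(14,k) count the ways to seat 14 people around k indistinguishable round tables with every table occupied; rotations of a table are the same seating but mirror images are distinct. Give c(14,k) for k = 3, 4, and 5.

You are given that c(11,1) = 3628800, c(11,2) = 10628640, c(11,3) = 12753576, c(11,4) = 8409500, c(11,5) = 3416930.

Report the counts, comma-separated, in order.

26596717056, 20313753096, 9957703756

@12  (12,1):3628800·11+0→39916800, (12,2):10628640·11+3628800→120543840, (12,3):12753576·11+10628640→150917976, (12,4):8409500·11+12753576→105258076, (12,5):3416930·11+8409500→45995730
@13  (13,2):120543840·12+39916800→1486442880, (13,3):150917976·12+120543840→1931559552, (13,4):105258076·12+150917976→1414014888, (13,5):45995730·12+105258076→657206836
@14  (14,3):1931559552·13+1486442880→26596717056, (14,4):1414014888·13+1931559552→20313753096, (14,5):657206836·13+1414014888→9957703756
Read c(14,3) = 26596717056, c(14,4) = 20313753096, c(14,5) = 9957703756.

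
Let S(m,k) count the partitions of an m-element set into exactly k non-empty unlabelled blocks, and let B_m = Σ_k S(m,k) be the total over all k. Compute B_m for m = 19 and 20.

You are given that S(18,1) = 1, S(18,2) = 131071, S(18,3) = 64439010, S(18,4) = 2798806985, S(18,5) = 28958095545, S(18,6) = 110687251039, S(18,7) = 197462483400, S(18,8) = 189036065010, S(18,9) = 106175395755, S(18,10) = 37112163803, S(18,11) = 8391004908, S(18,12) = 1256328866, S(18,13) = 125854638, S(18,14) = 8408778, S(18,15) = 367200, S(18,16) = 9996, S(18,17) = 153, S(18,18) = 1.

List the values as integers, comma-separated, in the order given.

5832742205057, 51724158235372

@19  (19,1):1·1+0→1, (19,2):131071·2+1→262143, (19,3):64439010·3+131071→193448101, (19,4):2798806985·4+64439010→11259666950, (19,5):28958095545·5+2798806985→147589284710, (19,6):110687251039·6+28958095545→693081601779, (19,7):197462483400·7+110687251039→1492924634839, (19,8):189036065010·8+197462483400→1709751003480, (19,9):106175395755·9+189036065010→1144614626805, (19,10):37112163803·10+106175395755→477297033785, (19,11):8391004908·11+37112163803→129413217791, (19,12):1256328866·12+8391004908→23466951300, (19,13):125854638·13+1256328866→2892439160, (19,14):8408778·14+125854638→243577530, (19,15):367200·15+8408778→13916778, (19,16):9996·16+367200→527136, (19,17):153·17+9996→12597, (19,18):1·18+153→171, (19,19):0·19+1→1
@20  (20,1):1·1+0→1, (20,2):262143·2+1→524287, (20,3):193448101·3+262143→580606446, (20,4):11259666950·4+193448101→45232115901, (20,5):147589284710·5+11259666950→749206090500, (20,6):693081601779·6+147589284710→4306078895384, (20,7):1492924634839·7+693081601779→11143554045652, (20,8):1709751003480·8+1492924634839→15170932662679, (20,9):1144614626805·9+1709751003480→12011282644725, (20,10):477297033785·10+1144614626805→5917584964655, (20,11):129413217791·11+477297033785→1900842429486, (20,12):23466951300·12+129413217791→411016633391, (20,13):2892439160·13+23466951300→61068660380, (20,14):243577530·14+2892439160→6302524580, (20,15):13916778·15+243577530→452329200, (20,16):527136·16+13916778→22350954, (20,17):12597·17+527136→741285, (20,18):171·18+12597→15675, (20,19):1·19+171→190, (20,20):0·20+1→1
B_19 = ΣS(19,k) = 1+262143+193448101+11259666950+147589284710+693081601779+1492924634839+1709751003480+1144614626805+477297033785+129413217791+23466951300+2892439160+243577530+13916778+527136+12597+171+1 = 5832742205057
B_20 = ΣS(20,k) = 1+524287+580606446+45232115901+749206090500+4306078895384+11143554045652+15170932662679+12011282644725+5917584964655+1900842429486+411016633391+61068660380+6302524580+452329200+22350954+741285+15675+190+1 = 51724158235372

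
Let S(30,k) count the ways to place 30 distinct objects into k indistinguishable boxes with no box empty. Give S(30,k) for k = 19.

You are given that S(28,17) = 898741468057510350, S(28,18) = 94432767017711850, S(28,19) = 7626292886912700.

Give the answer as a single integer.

7145845579888333500

@29  (29,18):94432767017711850·18+898741468057510350→2598531274376323650, (29,19):7626292886912700·19+94432767017711850→239332331869053150
@30  (30,19):239332331869053150·19+2598531274376323650→7145845579888333500
Read S(30,19) = 7145845579888333500.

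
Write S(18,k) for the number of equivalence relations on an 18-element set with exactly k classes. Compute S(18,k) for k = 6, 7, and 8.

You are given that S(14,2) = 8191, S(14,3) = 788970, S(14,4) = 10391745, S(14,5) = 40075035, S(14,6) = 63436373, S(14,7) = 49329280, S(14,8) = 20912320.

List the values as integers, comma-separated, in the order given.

@15  (15,3):788970·3+8191→2375101, (15,4):10391745·4+788970→42355950, (15,5):40075035·5+10391745→210766920, (15,6):63436373·6+40075035→420693273, (15,7):49329280·7+63436373→408741333, (15,8):20912320·8+49329280→216627840
@16  (16,4):42355950·4+2375101→171798901, (16,5):210766920·5+42355950→1096190550, (16,6):420693273·6+210766920→2734926558, (16,7):408741333·7+420693273→3281882604, (16,8):216627840·8+408741333→2141764053
@17  (17,5):1096190550·5+171798901→5652751651, (17,6):2734926558·6+1096190550→17505749898, (17,7):3281882604·7+2734926558→25708104786, (17,8):2141764053·8+3281882604→20415995028
@18  (18,6):17505749898·6+5652751651→110687251039, (18,7):25708104786·7+17505749898→197462483400, (18,8):20415995028·8+25708104786→189036065010
Read S(18,6) = 110687251039, S(18,7) = 197462483400, S(18,8) = 189036065010.

110687251039, 197462483400, 189036065010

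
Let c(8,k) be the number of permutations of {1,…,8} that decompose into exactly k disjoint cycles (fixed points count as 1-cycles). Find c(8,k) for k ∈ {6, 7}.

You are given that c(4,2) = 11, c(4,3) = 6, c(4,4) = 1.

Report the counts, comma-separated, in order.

322, 28

row 5: T[5][3]=4·6+11=35  T[5][4]=4·1+6=10  T[5][5]=4·0+1=1
row 6: T[6][4]=5·10+35=85  T[6][5]=5·1+10=15  T[6][6]=5·0+1=1
row 7: T[7][5]=6·15+85=175  T[7][6]=6·1+15=21  T[7][7]=6·0+1=1
row 8: T[8][6]=7·21+175=322  T[8][7]=7·1+21=28
Read c(8,6) = 322, c(8,7) = 28.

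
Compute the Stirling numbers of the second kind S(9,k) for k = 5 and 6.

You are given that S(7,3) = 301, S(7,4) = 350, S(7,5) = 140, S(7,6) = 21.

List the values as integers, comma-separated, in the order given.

6951, 2646

[8] T[8,4]:4*350+301=1701 · T[8,5]:5*140+350=1050 · T[8,6]:6*21+140=266
[9] T[9,5]:5*1050+1701=6951 · T[9,6]:6*266+1050=2646
Read S(9,5) = 6951, S(9,6) = 2646.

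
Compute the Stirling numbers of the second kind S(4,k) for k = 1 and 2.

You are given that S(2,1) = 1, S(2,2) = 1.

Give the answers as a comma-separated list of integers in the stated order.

1, 7

[3] T[3,1]:1*1+0=1 · T[3,2]:2*1+1=3
[4] T[4,1]:1*1+0=1 · T[4,2]:2*3+1=7
Read S(4,1) = 1, S(4,2) = 7.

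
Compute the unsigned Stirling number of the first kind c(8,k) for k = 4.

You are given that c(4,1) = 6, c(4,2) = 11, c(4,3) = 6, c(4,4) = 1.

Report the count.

6769

[5] T[5,1]:4*6+0=24 · T[5,2]:4*11+6=50 · T[5,3]:4*6+11=35 · T[5,4]:4*1+6=10
[6] T[6,2]:5*50+24=274 · T[6,3]:5*35+50=225 · T[6,4]:5*10+35=85
[7] T[7,3]:6*225+274=1624 · T[7,4]:6*85+225=735
[8] T[8,4]:7*735+1624=6769
Read c(8,4) = 6769.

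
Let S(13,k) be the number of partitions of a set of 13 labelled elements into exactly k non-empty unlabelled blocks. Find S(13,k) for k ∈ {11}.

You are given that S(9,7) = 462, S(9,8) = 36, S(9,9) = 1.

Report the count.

r10: T_10,8=8×36+462=750; T_10,9=9×1+36=45; T_10,10=10×0+1=1
r11: T_11,9=9×45+750=1155; T_11,10=10×1+45=55; T_11,11=11×0+1=1
r12: T_12,10=10×55+1155=1705; T_12,11=11×1+55=66
r13: T_13,11=11×66+1705=2431
Read S(13,11) = 2431.

2431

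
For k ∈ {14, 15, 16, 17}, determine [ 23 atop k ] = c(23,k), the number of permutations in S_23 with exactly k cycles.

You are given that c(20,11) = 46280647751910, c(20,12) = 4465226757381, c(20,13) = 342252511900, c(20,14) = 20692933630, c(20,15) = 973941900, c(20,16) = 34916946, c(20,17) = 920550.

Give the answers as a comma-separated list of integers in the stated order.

971250460939913, 62382416421941, 3256091103430, 136717357942

i=21: T(21,12)=46280647751910+20·4465226757381=135585182899530 | T(21,13)=4465226757381+20·342252511900=11310276995381 | T(21,14)=342252511900+20·20692933630=756111184500 | T(21,15)=20692933630+20·973941900=40171771630 | T(21,16)=973941900+20·34916946=1672280820 | T(21,17)=34916946+20·920550=53327946
i=22: T(22,13)=135585182899530+21·11310276995381=373100999802531 | T(22,14)=11310276995381+21·756111184500=27188611869881 | T(22,15)=756111184500+21·40171771630=1599718388730 | T(22,16)=40171771630+21·1672280820=75289668850 | T(22,17)=1672280820+21·53327946=2792167686
i=23: T(23,14)=373100999802531+22·27188611869881=971250460939913 | T(23,15)=27188611869881+22·1599718388730=62382416421941 | T(23,16)=1599718388730+22·75289668850=3256091103430 | T(23,17)=75289668850+22·2792167686=136717357942
Read c(23,14) = 971250460939913, c(23,15) = 62382416421941, c(23,16) = 3256091103430, c(23,17) = 136717357942.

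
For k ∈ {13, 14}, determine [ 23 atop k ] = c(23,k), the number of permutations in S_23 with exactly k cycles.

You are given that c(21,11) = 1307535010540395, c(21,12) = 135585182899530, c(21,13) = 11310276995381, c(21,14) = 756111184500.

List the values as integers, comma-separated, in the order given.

[22] T[22,12]:21*135585182899530+1307535010540395=4154823851430525 · T[22,13]:21*11310276995381+135585182899530=373100999802531 · T[22,14]:21*756111184500+11310276995381=27188611869881
[23] T[23,13]:22*373100999802531+4154823851430525=12363045847086207 · T[23,14]:22*27188611869881+373100999802531=971250460939913
Read c(23,13) = 12363045847086207, c(23,14) = 971250460939913.

12363045847086207, 971250460939913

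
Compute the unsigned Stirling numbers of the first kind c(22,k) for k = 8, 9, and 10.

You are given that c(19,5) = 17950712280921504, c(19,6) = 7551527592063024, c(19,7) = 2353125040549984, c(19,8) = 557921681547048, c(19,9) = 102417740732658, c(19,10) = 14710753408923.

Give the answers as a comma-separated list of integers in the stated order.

7744654310169576800, 1634980697246583456, 276019109275035346

row 20: T[20][6]=19·7551527592063024+17950712280921504=161429736530118960  T[20][7]=19·2353125040549984+7551527592063024=52260903362512720  T[20][8]=19·557921681547048+2353125040549984=12953636989943896  T[20][9]=19·102417740732658+557921681547048=2503858755467550  T[20][10]=19·14710753408923+102417740732658=381922055502195
row 21: T[21][7]=20·52260903362512720+161429736530118960=1206647803780373360  T[21][8]=20·12953636989943896+52260903362512720=311333643161390640  T[21][9]=20·2503858755467550+12953636989943896=63030812099294896  T[21][10]=20·381922055502195+2503858755467550=10142299865511450
row 22: T[22][8]=21·311333643161390640+1206647803780373360=7744654310169576800  T[22][9]=21·63030812099294896+311333643161390640=1634980697246583456  T[22][10]=21·10142299865511450+63030812099294896=276019109275035346
Read c(22,8) = 7744654310169576800, c(22,9) = 1634980697246583456, c(22,10) = 276019109275035346.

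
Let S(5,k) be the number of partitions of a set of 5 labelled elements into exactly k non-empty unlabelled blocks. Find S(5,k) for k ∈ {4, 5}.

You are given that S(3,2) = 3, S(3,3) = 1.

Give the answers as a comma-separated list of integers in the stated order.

r4: T_4,3=3×1+3=6; T_4,4=4×0+1=1
r5: T_5,4=4×1+6=10; T_5,5=5×0+1=1
Read S(5,4) = 10, S(5,5) = 1.

10, 1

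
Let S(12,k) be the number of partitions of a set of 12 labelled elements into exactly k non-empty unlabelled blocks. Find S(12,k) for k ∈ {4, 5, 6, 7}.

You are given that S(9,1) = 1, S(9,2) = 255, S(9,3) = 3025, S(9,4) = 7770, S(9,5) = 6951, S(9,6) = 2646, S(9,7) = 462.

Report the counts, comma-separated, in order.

i=10: T(10,2)=1+2·255=511 | T(10,3)=255+3·3025=9330 | T(10,4)=3025+4·7770=34105 | T(10,5)=7770+5·6951=42525 | T(10,6)=6951+6·2646=22827 | T(10,7)=2646+7·462=5880
i=11: T(11,3)=511+3·9330=28501 | T(11,4)=9330+4·34105=145750 | T(11,5)=34105+5·42525=246730 | T(11,6)=42525+6·22827=179487 | T(11,7)=22827+7·5880=63987
i=12: T(12,4)=28501+4·145750=611501 | T(12,5)=145750+5·246730=1379400 | T(12,6)=246730+6·179487=1323652 | T(12,7)=179487+7·63987=627396
Read S(12,4) = 611501, S(12,5) = 1379400, S(12,6) = 1323652, S(12,7) = 627396.

611501, 1379400, 1323652, 627396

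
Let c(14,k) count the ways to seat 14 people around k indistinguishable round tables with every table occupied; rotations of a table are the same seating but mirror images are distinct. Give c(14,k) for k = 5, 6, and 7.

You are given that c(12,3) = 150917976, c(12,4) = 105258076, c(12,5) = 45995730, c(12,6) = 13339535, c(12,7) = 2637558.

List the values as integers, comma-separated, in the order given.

9957703756, 3336118786, 790943153

row 13: T[13][4]=12·105258076+150917976=1414014888  T[13][5]=12·45995730+105258076=657206836  T[13][6]=12·13339535+45995730=206070150  T[13][7]=12·2637558+13339535=44990231
row 14: T[14][5]=13·657206836+1414014888=9957703756  T[14][6]=13·206070150+657206836=3336118786  T[14][7]=13·44990231+206070150=790943153
Read c(14,5) = 9957703756, c(14,6) = 3336118786, c(14,7) = 790943153.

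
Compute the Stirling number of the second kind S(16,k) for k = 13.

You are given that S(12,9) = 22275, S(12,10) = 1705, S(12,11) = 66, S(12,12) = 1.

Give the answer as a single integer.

row 13: T[13][10]=10·1705+22275=39325  T[13][11]=11·66+1705=2431  T[13][12]=12·1+66=78  T[13][13]=13·0+1=1
row 14: T[14][11]=11·2431+39325=66066  T[14][12]=12·78+2431=3367  T[14][13]=13·1+78=91
row 15: T[15][12]=12·3367+66066=106470  T[15][13]=13·91+3367=4550
row 16: T[16][13]=13·4550+106470=165620
Read S(16,13) = 165620.

165620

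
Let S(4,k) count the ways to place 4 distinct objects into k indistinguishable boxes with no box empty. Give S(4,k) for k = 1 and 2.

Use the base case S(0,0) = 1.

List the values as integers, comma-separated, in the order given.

1, 7

i=1: T(1,1)=1+1·0=1
i=2: T(2,1)=0+1·1=1 | T(2,2)=1+2·0=1
i=3: T(3,1)=0+1·1=1 | T(3,2)=1+2·1=3
i=4: T(4,1)=0+1·1=1 | T(4,2)=1+2·3=7
Read S(4,1) = 1, S(4,2) = 7.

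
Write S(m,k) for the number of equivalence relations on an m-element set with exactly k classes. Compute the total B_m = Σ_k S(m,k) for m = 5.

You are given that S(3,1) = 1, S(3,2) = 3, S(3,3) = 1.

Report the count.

52

row 4: T[4][1]=1·1+0=1  T[4][2]=2·3+1=7  T[4][3]=3·1+3=6  T[4][4]=4·0+1=1
row 5: T[5][1]=1·1+0=1  T[5][2]=2·7+1=15  T[5][3]=3·6+7=25  T[5][4]=4·1+6=10  T[5][5]=5·0+1=1
B_5 = ΣS(5,k) = 1+15+25+10+1 = 52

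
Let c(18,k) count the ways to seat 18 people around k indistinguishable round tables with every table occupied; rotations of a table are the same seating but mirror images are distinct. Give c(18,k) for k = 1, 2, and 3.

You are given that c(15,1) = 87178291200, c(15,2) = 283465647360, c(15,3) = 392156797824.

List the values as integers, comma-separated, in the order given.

row 16: T[16][1]=15·87178291200+0=1307674368000  T[16][2]=15·283465647360+87178291200=4339163001600  T[16][3]=15·392156797824+283465647360=6165817614720
row 17: T[17][1]=16·1307674368000+0=20922789888000  T[17][2]=16·4339163001600+1307674368000=70734282393600  T[17][3]=16·6165817614720+4339163001600=102992244837120
row 18: T[18][1]=17·20922789888000+0=355687428096000  T[18][2]=17·70734282393600+20922789888000=1223405590579200  T[18][3]=17·102992244837120+70734282393600=1821602444624640
Read c(18,1) = 355687428096000, c(18,2) = 1223405590579200, c(18,3) = 1821602444624640.

355687428096000, 1223405590579200, 1821602444624640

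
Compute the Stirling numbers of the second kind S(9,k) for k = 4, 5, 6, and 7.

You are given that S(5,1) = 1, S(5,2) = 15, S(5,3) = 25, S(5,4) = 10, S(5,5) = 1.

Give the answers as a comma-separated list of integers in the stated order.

7770, 6951, 2646, 462

[6] T[6,1]:1*1+0=1 · T[6,2]:2*15+1=31 · T[6,3]:3*25+15=90 · T[6,4]:4*10+25=65 · T[6,5]:5*1+10=15 · T[6,6]:6*0+1=1
[7] T[7,2]:2*31+1=63 · T[7,3]:3*90+31=301 · T[7,4]:4*65+90=350 · T[7,5]:5*15+65=140 · T[7,6]:6*1+15=21 · T[7,7]:7*0+1=1
[8] T[8,3]:3*301+63=966 · T[8,4]:4*350+301=1701 · T[8,5]:5*140+350=1050 · T[8,6]:6*21+140=266 · T[8,7]:7*1+21=28
[9] T[9,4]:4*1701+966=7770 · T[9,5]:5*1050+1701=6951 · T[9,6]:6*266+1050=2646 · T[9,7]:7*28+266=462
Read S(9,4) = 7770, S(9,5) = 6951, S(9,6) = 2646, S(9,7) = 462.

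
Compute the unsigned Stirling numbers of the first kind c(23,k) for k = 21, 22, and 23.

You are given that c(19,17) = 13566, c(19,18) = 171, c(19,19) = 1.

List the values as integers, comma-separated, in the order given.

@20  (20,18):171·19+13566→16815, (20,19):1·19+171→190, (20,20):0·19+1→1
@21  (21,19):190·20+16815→20615, (21,20):1·20+190→210, (21,21):0·20+1→1
@22  (22,20):210·21+20615→25025, (22,21):1·21+210→231, (22,22):0·21+1→1
@23  (23,21):231·22+25025→30107, (23,22):1·22+231→253, (23,23):0·22+1→1
Read c(23,21) = 30107, c(23,22) = 253, c(23,23) = 1.

30107, 253, 1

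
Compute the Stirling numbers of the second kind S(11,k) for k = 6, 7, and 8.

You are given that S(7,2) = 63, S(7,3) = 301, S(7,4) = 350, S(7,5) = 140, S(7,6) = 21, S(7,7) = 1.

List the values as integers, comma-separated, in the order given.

179487, 63987, 11880

i=8: T(8,3)=63+3·301=966 | T(8,4)=301+4·350=1701 | T(8,5)=350+5·140=1050 | T(8,6)=140+6·21=266 | T(8,7)=21+7·1=28 | T(8,8)=1+8·0=1
i=9: T(9,4)=966+4·1701=7770 | T(9,5)=1701+5·1050=6951 | T(9,6)=1050+6·266=2646 | T(9,7)=266+7·28=462 | T(9,8)=28+8·1=36
i=10: T(10,5)=7770+5·6951=42525 | T(10,6)=6951+6·2646=22827 | T(10,7)=2646+7·462=5880 | T(10,8)=462+8·36=750
i=11: T(11,6)=42525+6·22827=179487 | T(11,7)=22827+7·5880=63987 | T(11,8)=5880+8·750=11880
Read S(11,6) = 179487, S(11,7) = 63987, S(11,8) = 11880.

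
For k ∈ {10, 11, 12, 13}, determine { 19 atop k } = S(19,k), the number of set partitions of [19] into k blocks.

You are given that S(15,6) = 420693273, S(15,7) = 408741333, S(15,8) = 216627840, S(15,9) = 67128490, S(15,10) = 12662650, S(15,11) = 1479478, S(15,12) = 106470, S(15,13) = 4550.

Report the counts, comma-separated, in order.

477297033785, 129413217791, 23466951300, 2892439160

[16] T[16,7]:7*408741333+420693273=3281882604 · T[16,8]:8*216627840+408741333=2141764053 · T[16,9]:9*67128490+216627840=820784250 · T[16,10]:10*12662650+67128490=193754990 · T[16,11]:11*1479478+12662650=28936908 · T[16,12]:12*106470+1479478=2757118 · T[16,13]:13*4550+106470=165620
[17] T[17,8]:8*2141764053+3281882604=20415995028 · T[17,9]:9*820784250+2141764053=9528822303 · T[17,10]:10*193754990+820784250=2758334150 · T[17,11]:11*28936908+193754990=512060978 · T[17,12]:12*2757118+28936908=62022324 · T[17,13]:13*165620+2757118=4910178
[18] T[18,9]:9*9528822303+20415995028=106175395755 · T[18,10]:10*2758334150+9528822303=37112163803 · T[18,11]:11*512060978+2758334150=8391004908 · T[18,12]:12*62022324+512060978=1256328866 · T[18,13]:13*4910178+62022324=125854638
[19] T[19,10]:10*37112163803+106175395755=477297033785 · T[19,11]:11*8391004908+37112163803=129413217791 · T[19,12]:12*1256328866+8391004908=23466951300 · T[19,13]:13*125854638+1256328866=2892439160
Read S(19,10) = 477297033785, S(19,11) = 129413217791, S(19,12) = 23466951300, S(19,13) = 2892439160.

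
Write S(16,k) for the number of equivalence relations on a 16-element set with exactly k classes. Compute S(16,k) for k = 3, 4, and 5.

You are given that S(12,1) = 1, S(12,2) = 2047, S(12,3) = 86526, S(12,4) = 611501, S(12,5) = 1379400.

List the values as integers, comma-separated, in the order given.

row 13: T[13][1]=1·1+0=1  T[13][2]=2·2047+1=4095  T[13][3]=3·86526+2047=261625  T[13][4]=4·611501+86526=2532530  T[13][5]=5·1379400+611501=7508501
row 14: T[14][1]=1·1+0=1  T[14][2]=2·4095+1=8191  T[14][3]=3·261625+4095=788970  T[14][4]=4·2532530+261625=10391745  T[14][5]=5·7508501+2532530=40075035
row 15: T[15][2]=2·8191+1=16383  T[15][3]=3·788970+8191=2375101  T[15][4]=4·10391745+788970=42355950  T[15][5]=5·40075035+10391745=210766920
row 16: T[16][3]=3·2375101+16383=7141686  T[16][4]=4·42355950+2375101=171798901  T[16][5]=5·210766920+42355950=1096190550
Read S(16,3) = 7141686, S(16,4) = 171798901, S(16,5) = 1096190550.

7141686, 171798901, 1096190550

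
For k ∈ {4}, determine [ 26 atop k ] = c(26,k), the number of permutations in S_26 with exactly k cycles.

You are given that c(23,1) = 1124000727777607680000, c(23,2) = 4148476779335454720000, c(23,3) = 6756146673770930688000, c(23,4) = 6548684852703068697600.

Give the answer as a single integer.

102339530601744675672576000

[24] T[24,2]:23*4148476779335454720000+1124000727777607680000=96538966652493066240000 · T[24,3]:23*6756146673770930688000+4148476779335454720000=159539850276066860544000 · T[24,4]:23*6548684852703068697600+6756146673770930688000=157375898285941510732800
[25] T[25,3]:24*159539850276066860544000+96538966652493066240000=3925495373278097719296000 · T[25,4]:24*157375898285941510732800+159539850276066860544000=3936561409138663118131200
[26] T[26,4]:25*3936561409138663118131200+3925495373278097719296000=102339530601744675672576000
Read c(26,4) = 102339530601744675672576000.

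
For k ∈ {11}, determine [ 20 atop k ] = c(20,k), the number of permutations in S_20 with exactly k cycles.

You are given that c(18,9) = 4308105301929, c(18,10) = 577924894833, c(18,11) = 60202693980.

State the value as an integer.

[19] T[19,10]:18*577924894833+4308105301929=14710753408923 · T[19,11]:18*60202693980+577924894833=1661573386473
[20] T[20,11]:19*1661573386473+14710753408923=46280647751910
Read c(20,11) = 46280647751910.

46280647751910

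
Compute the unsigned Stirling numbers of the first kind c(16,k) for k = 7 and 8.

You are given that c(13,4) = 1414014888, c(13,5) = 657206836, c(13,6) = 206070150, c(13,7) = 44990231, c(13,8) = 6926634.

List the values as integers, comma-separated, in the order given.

272803210680, 54631129553

@14  (14,5):657206836·13+1414014888→9957703756, (14,6):206070150·13+657206836→3336118786, (14,7):44990231·13+206070150→790943153, (14,8):6926634·13+44990231→135036473
@15  (15,6):3336118786·14+9957703756→56663366760, (15,7):790943153·14+3336118786→14409322928, (15,8):135036473·14+790943153→2681453775
@16  (16,7):14409322928·15+56663366760→272803210680, (16,8):2681453775·15+14409322928→54631129553
Read c(16,7) = 272803210680, c(16,8) = 54631129553.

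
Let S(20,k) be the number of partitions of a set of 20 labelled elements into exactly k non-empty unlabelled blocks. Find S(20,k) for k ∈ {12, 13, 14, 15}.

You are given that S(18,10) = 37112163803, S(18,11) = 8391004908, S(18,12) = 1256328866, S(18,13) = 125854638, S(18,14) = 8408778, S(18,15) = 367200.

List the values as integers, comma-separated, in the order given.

[19] T[19,11]:11*8391004908+37112163803=129413217791 · T[19,12]:12*1256328866+8391004908=23466951300 · T[19,13]:13*125854638+1256328866=2892439160 · T[19,14]:14*8408778+125854638=243577530 · T[19,15]:15*367200+8408778=13916778
[20] T[20,12]:12*23466951300+129413217791=411016633391 · T[20,13]:13*2892439160+23466951300=61068660380 · T[20,14]:14*243577530+2892439160=6302524580 · T[20,15]:15*13916778+243577530=452329200
Read S(20,12) = 411016633391, S(20,13) = 61068660380, S(20,14) = 6302524580, S(20,15) = 452329200.

411016633391, 61068660380, 6302524580, 452329200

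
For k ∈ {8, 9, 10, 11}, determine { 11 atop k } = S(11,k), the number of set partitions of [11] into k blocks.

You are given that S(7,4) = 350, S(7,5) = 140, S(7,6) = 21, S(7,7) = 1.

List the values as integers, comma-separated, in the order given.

row 8: T[8][5]=5·140+350=1050  T[8][6]=6·21+140=266  T[8][7]=7·1+21=28  T[8][8]=8·0+1=1
row 9: T[9][6]=6·266+1050=2646  T[9][7]=7·28+266=462  T[9][8]=8·1+28=36  T[9][9]=9·0+1=1
row 10: T[10][7]=7·462+2646=5880  T[10][8]=8·36+462=750  T[10][9]=9·1+36=45  T[10][10]=10·0+1=1
row 11: T[11][8]=8·750+5880=11880  T[11][9]=9·45+750=1155  T[11][10]=10·1+45=55  T[11][11]=11·0+1=1
Read S(11,8) = 11880, S(11,9) = 1155, S(11,10) = 55, S(11,11) = 1.

11880, 1155, 55, 1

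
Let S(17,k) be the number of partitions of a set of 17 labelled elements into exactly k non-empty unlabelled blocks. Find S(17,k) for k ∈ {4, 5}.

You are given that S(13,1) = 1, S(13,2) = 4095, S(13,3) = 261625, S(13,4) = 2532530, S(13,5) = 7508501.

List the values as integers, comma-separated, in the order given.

i=14: T(14,1)=0+1·1=1 | T(14,2)=1+2·4095=8191 | T(14,3)=4095+3·261625=788970 | T(14,4)=261625+4·2532530=10391745 | T(14,5)=2532530+5·7508501=40075035
i=15: T(15,2)=1+2·8191=16383 | T(15,3)=8191+3·788970=2375101 | T(15,4)=788970+4·10391745=42355950 | T(15,5)=10391745+5·40075035=210766920
i=16: T(16,3)=16383+3·2375101=7141686 | T(16,4)=2375101+4·42355950=171798901 | T(16,5)=42355950+5·210766920=1096190550
i=17: T(17,4)=7141686+4·171798901=694337290 | T(17,5)=171798901+5·1096190550=5652751651
Read S(17,4) = 694337290, S(17,5) = 5652751651.

694337290, 5652751651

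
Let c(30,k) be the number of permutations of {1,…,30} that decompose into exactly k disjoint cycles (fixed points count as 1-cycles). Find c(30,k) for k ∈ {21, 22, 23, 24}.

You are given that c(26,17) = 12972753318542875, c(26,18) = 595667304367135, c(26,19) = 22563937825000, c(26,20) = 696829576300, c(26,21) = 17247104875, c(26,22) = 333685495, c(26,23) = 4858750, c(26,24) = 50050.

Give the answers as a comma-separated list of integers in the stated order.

248526574856284725, 7860403394108265, 207912996295875, 4539323721075

i=27: T(27,18)=12972753318542875+26·595667304367135=28460103232088385 | T(27,19)=595667304367135+26·22563937825000=1182329687817135 | T(27,20)=22563937825000+26·696829576300=40681506808800 | T(27,21)=696829576300+26·17247104875=1145254303050 | T(27,22)=17247104875+26·333685495=25922927745 | T(27,23)=333685495+26·4858750=460012995 | T(27,24)=4858750+26·50050=6160050
i=28: T(28,19)=28460103232088385+27·1182329687817135=60383004803151030 | T(28,20)=1182329687817135+27·40681506808800=2280730371654735 | T(28,21)=40681506808800+27·1145254303050=71603372991150 | T(28,22)=1145254303050+27·25922927745=1845173352165 | T(28,23)=25922927745+27·460012995=38343278610 | T(28,24)=460012995+27·6160050=626334345
i=29: T(29,20)=60383004803151030+28·2280730371654735=124243455209483610 | T(29,21)=2280730371654735+28·71603372991150=4285624815406935 | T(29,22)=71603372991150+28·1845173352165=123268226851770 | T(29,23)=1845173352165+28·38343278610=2918785153245 | T(29,24)=38343278610+28·626334345=55880640270
i=30: T(30,21)=124243455209483610+29·4285624815406935=248526574856284725 | T(30,22)=4285624815406935+29·123268226851770=7860403394108265 | T(30,23)=123268226851770+29·2918785153245=207912996295875 | T(30,24)=2918785153245+29·55880640270=4539323721075
Read c(30,21) = 248526574856284725, c(30,22) = 7860403394108265, c(30,23) = 207912996295875, c(30,24) = 4539323721075.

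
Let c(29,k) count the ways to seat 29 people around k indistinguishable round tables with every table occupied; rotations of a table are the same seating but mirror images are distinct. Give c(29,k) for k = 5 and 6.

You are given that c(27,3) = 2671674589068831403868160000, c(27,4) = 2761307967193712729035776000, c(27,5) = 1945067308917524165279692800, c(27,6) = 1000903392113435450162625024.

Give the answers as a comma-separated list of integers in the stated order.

i=28: T(28,4)=2671674589068831403868160000+27·2761307967193712729035776000=77226989703299075087834112000 | T(28,5)=2761307967193712729035776000+27·1945067308917524165279692800=55278125307966865191587481600 | T(28,6)=1945067308917524165279692800+27·1000903392113435450162625024=28969458895980281319670568448
i=29: T(29,5)=77226989703299075087834112000+28·55278125307966865191587481600=1625014498326371300452283596800 | T(29,6)=55278125307966865191587481600+28·28969458895980281319670568448=866422974395414742142363398144
Read c(29,5) = 1625014498326371300452283596800, c(29,6) = 866422974395414742142363398144.

1625014498326371300452283596800, 866422974395414742142363398144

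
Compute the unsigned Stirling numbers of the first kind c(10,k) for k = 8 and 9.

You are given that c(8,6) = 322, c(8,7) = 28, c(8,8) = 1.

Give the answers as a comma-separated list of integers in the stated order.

[9] T[9,7]:8*28+322=546 · T[9,8]:8*1+28=36 · T[9,9]:8*0+1=1
[10] T[10,8]:9*36+546=870 · T[10,9]:9*1+36=45
Read c(10,8) = 870, c(10,9) = 45.

870, 45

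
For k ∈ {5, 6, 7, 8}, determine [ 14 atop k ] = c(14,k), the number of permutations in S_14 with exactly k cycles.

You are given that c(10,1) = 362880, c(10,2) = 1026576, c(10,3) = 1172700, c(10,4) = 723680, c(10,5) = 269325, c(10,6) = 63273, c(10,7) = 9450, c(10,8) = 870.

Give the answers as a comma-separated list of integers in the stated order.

9957703756, 3336118786, 790943153, 135036473

row 11: T[11][2]=10·1026576+362880=10628640  T[11][3]=10·1172700+1026576=12753576  T[11][4]=10·723680+1172700=8409500  T[11][5]=10·269325+723680=3416930  T[11][6]=10·63273+269325=902055  T[11][7]=10·9450+63273=157773  T[11][8]=10·870+9450=18150
row 12: T[12][3]=11·12753576+10628640=150917976  T[12][4]=11·8409500+12753576=105258076  T[12][5]=11·3416930+8409500=45995730  T[12][6]=11·902055+3416930=13339535  T[12][7]=11·157773+902055=2637558  T[12][8]=11·18150+157773=357423
row 13: T[13][4]=12·105258076+150917976=1414014888  T[13][5]=12·45995730+105258076=657206836  T[13][6]=12·13339535+45995730=206070150  T[13][7]=12·2637558+13339535=44990231  T[13][8]=12·357423+2637558=6926634
row 14: T[14][5]=13·657206836+1414014888=9957703756  T[14][6]=13·206070150+657206836=3336118786  T[14][7]=13·44990231+206070150=790943153  T[14][8]=13·6926634+44990231=135036473
Read c(14,5) = 9957703756, c(14,6) = 3336118786, c(14,7) = 790943153, c(14,8) = 135036473.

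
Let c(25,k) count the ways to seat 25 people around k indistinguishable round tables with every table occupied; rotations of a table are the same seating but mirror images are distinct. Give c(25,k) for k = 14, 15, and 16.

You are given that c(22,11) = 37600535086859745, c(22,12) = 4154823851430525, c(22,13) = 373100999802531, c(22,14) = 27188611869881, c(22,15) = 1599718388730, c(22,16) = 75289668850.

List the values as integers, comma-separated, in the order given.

1246200069070215000, 92446911376173550, 5700586321864500

[23] T[23,12]:22*4154823851430525+37600535086859745=129006659818331295 · T[23,13]:22*373100999802531+4154823851430525=12363045847086207 · T[23,14]:22*27188611869881+373100999802531=971250460939913 · T[23,15]:22*1599718388730+27188611869881=62382416421941 · T[23,16]:22*75289668850+1599718388730=3256091103430
[24] T[24,13]:23*12363045847086207+129006659818331295=413356714301314056 · T[24,14]:23*971250460939913+12363045847086207=34701806448704206 · T[24,15]:23*62382416421941+971250460939913=2406046038644556 · T[24,16]:23*3256091103430+62382416421941=137272511800831
[25] T[25,14]:24*34701806448704206+413356714301314056=1246200069070215000 · T[25,15]:24*2406046038644556+34701806448704206=92446911376173550 · T[25,16]:24*137272511800831+2406046038644556=5700586321864500
Read c(25,14) = 1246200069070215000, c(25,15) = 92446911376173550, c(25,16) = 5700586321864500.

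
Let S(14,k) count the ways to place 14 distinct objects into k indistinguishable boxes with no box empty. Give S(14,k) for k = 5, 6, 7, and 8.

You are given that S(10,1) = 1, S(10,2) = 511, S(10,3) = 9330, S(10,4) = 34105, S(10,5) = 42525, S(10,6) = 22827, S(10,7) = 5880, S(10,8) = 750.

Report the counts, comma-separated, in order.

40075035, 63436373, 49329280, 20912320

r11: T_11,2=2×511+1=1023; T_11,3=3×9330+511=28501; T_11,4=4×34105+9330=145750; T_11,5=5×42525+34105=246730; T_11,6=6×22827+42525=179487; T_11,7=7×5880+22827=63987; T_11,8=8×750+5880=11880
r12: T_12,3=3×28501+1023=86526; T_12,4=4×145750+28501=611501; T_12,5=5×246730+145750=1379400; T_12,6=6×179487+246730=1323652; T_12,7=7×63987+179487=627396; T_12,8=8×11880+63987=159027
r13: T_13,4=4×611501+86526=2532530; T_13,5=5×1379400+611501=7508501; T_13,6=6×1323652+1379400=9321312; T_13,7=7×627396+1323652=5715424; T_13,8=8×159027+627396=1899612
r14: T_14,5=5×7508501+2532530=40075035; T_14,6=6×9321312+7508501=63436373; T_14,7=7×5715424+9321312=49329280; T_14,8=8×1899612+5715424=20912320
Read S(14,5) = 40075035, S(14,6) = 63436373, S(14,7) = 49329280, S(14,8) = 20912320.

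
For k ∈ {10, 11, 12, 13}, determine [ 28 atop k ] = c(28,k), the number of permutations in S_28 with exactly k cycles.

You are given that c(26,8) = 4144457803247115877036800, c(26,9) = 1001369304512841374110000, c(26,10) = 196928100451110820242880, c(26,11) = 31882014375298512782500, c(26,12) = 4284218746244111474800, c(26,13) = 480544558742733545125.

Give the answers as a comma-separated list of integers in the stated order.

195460557459107504515368560, 33819732719881270820297640, 4894196422205298253024980, 596287888163635369624650

i=27: T(27,9)=4144457803247115877036800+26·1001369304512841374110000=30180059720580991603896800 | T(27,10)=1001369304512841374110000+26·196928100451110820242880=6121499916241722700424880 | T(27,11)=196928100451110820242880+26·31882014375298512782500=1025860474208872152587880 | T(27,12)=31882014375298512782500+26·4284218746244111474800=143271701777645411127300 | T(27,13)=4284218746244111474800+26·480544558742733545125=16778377273555183648050
i=28: T(28,10)=30180059720580991603896800+27·6121499916241722700424880=195460557459107504515368560 | T(28,11)=6121499916241722700424880+27·1025860474208872152587880=33819732719881270820297640 | T(28,12)=1025860474208872152587880+27·143271701777645411127300=4894196422205298253024980 | T(28,13)=143271701777645411127300+27·16778377273555183648050=596287888163635369624650
Read c(28,10) = 195460557459107504515368560, c(28,11) = 33819732719881270820297640, c(28,12) = 4894196422205298253024980, c(28,13) = 596287888163635369624650.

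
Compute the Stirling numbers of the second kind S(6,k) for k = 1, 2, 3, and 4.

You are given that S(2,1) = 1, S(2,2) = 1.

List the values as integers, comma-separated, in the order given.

1, 31, 90, 65

i=3: T(3,1)=0+1·1=1 | T(3,2)=1+2·1=3 | T(3,3)=1+3·0=1
i=4: T(4,1)=0+1·1=1 | T(4,2)=1+2·3=7 | T(4,3)=3+3·1=6 | T(4,4)=1+4·0=1
i=5: T(5,1)=0+1·1=1 | T(5,2)=1+2·7=15 | T(5,3)=7+3·6=25 | T(5,4)=6+4·1=10
i=6: T(6,1)=0+1·1=1 | T(6,2)=1+2·15=31 | T(6,3)=15+3·25=90 | T(6,4)=25+4·10=65
Read S(6,1) = 1, S(6,2) = 31, S(6,3) = 90, S(6,4) = 65.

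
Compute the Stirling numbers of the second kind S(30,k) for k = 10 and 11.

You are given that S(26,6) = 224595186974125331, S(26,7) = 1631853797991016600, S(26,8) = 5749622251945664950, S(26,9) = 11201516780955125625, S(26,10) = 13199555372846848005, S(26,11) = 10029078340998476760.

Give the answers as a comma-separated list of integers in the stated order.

173373343599189364594756, 215047101560666876619690

@27  (27,7):1631853797991016600·7+224595186974125331→11647571772911241531, (27,8):5749622251945664950·8+1631853797991016600→47628831813556336200, (27,9):11201516780955125625·9+5749622251945664950→106563273280541795575, (27,10):13199555372846848005·10+11201516780955125625→143197070509423605675, (27,11):10029078340998476760·11+13199555372846848005→123519417123830092365
@28  (28,8):47628831813556336200·8+11647571772911241531→392678226281361931131, (28,9):106563273280541795575·9+47628831813556336200→1006698291338432496375, (28,10):143197070509423605675·10+106563273280541795575→1538533978374777852325, (28,11):123519417123830092365·11+143197070509423605675→1501910658871554621690
@29  (29,9):1006698291338432496375·9+392678226281361931131→9452962848327254398506, (29,10):1538533978374777852325·10+1006698291338432496375→16392038075086211019625, (29,11):1501910658871554621690·11+1538533978374777852325→18059551225961878690915
@30  (30,10):16392038075086211019625·10+9452962848327254398506→173373343599189364594756, (30,11):18059551225961878690915·11+16392038075086211019625→215047101560666876619690
Read S(30,10) = 173373343599189364594756, S(30,11) = 215047101560666876619690.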